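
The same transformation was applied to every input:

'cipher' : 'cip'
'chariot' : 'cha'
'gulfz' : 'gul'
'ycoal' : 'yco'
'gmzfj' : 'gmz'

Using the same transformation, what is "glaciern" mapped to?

gla

What's happening: keep only the first 3 characters.
Doing the same to "glaciern": "gla".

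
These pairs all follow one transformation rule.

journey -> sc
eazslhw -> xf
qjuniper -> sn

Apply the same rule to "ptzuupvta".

Rule — keep one character in every 3, starting at position 3 (positions 3rd, 6th, 9th, ...), then shift every letter 2 places backward in the alphabet (wrapping around).
Starting from "ptzuupvta": after the first operation, "zpa"; after the second, "xny".

xny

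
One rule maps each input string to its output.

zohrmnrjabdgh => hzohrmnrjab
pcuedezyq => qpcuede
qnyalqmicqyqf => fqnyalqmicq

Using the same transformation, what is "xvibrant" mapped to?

txvibr

The rule is to move the last character to the front, then delete the last 2 characters.
"xvibrant" → "txvibr".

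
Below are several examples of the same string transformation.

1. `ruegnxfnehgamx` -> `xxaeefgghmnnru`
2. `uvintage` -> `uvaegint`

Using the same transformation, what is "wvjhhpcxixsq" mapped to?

xxchhijpqsvw

The transformation: sort the characters into alphabetical order, then move the last 2 characters to the front (rotate right by 2).
"wvjhhpcxixsq" → "chhijpqsvwxx" → "xxchhijpqsvw".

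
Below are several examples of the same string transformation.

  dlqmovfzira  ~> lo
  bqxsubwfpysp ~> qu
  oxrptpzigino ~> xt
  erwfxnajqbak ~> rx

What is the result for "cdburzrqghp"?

dr

The transformation: keep one character in every 3, starting at position 2 (positions 2nd, 5th, 8th, ...), then keep only the first 2 characters.
Applying both steps to "cdburzrqghp": "drqp", then "dr".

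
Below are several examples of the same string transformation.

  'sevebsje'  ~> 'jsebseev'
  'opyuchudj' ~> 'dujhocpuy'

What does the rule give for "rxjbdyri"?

ryidrbxj

The rule is to move the last 2 characters to the front (rotate right by 2), then take characters alternately from the front and the back (1st, last, 2nd, 2nd-last, ...).
Starting from "rxjbdyri": after the first operation, "rirxjbdy"; after the second, "ryidrbxj".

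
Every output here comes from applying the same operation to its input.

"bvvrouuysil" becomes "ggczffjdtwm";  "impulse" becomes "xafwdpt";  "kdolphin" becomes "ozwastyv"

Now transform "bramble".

clxmwpm

Each output is the input with this applied: shift every letter 11 places forward in the alphabet (wrapping around), then move the first character to the end.
"bramble" → "mclxmwp" → "clxmwpm".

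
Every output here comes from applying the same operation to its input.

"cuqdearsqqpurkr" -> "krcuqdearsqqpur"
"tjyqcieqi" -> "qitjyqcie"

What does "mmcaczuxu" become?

The pattern: move the last 2 characters to the front (rotate right by 2).
On "mmcaczuxu" that produces "xummcaczu".

xummcaczu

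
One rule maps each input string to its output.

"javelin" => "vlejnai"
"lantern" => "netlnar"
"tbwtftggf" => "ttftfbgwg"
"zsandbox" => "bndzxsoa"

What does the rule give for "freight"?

The rule is to take characters alternately from the front and the back (1st, last, 2nd, 2nd-last, ...), then move the last 3 characters to the front (rotate right by 3).
Starting from "freight": after the first operation, "ftrhegi"; after the second, "egiftrh".

egiftrh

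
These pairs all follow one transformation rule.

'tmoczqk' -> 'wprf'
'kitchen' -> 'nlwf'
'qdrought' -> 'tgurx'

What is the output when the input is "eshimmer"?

The transformation: shift every letter 3 places forward in the alphabet (wrapping around), then delete the last 3 characters.
For "eshimmer" the result is "hvklp".
(Check on "kitchen": → "nlwfkhq" → "nlwf" ✓)

hvklp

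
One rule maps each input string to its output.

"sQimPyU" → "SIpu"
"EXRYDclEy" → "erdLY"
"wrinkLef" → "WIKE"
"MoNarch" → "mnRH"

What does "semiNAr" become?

In each case the input is transformed by: flip the case of every letter, then keep every other character starting from the first (positions 1st, 3rd, 5th, ...).
Working it through for "semiNAr": intermediate "SEMInaR", final "SMnR".
(Check on "wrinkLef": → "WRINKlEF" → "WIKE" ✓)

SMnR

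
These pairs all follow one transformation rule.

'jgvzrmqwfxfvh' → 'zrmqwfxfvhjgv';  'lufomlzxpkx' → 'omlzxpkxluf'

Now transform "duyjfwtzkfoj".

jfwtzkfojduy

Rule — move the first 3 characters to the end (rotate left by 3).
For "duyjfwtzkfoj" the result is "jfwtzkfojduy".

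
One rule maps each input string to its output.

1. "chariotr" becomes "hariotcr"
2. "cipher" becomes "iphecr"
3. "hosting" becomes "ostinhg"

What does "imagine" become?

maginie

The transformation: swap the first and last characters, then move the first character to the end.
Starting from "imagine": after the first operation, "emagini"; after the second, "maginie".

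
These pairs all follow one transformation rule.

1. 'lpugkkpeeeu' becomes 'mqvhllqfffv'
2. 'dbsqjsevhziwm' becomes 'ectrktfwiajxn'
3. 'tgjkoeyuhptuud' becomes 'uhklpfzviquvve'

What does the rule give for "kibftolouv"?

The transformation: shift every letter 1 place forward in the alphabet (wrapping around).
For "kibftolouv" the result is "ljcgupmpvw".

ljcgupmpvw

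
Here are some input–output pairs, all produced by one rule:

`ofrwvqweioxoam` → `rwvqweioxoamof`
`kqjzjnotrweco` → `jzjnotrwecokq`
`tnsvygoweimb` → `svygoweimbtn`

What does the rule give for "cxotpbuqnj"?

otpbuqnjcx

The rule is to move the first 2 characters to the end (rotate left by 2).
Doing the same to "cxotpbuqnj": "otpbuqnjcx".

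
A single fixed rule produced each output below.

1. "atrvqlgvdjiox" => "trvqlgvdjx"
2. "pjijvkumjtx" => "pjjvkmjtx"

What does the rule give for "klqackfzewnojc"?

Looking at the pairs, the operation is to remove every vowel.
So "klqackfzewnojc" becomes "klqckfzwnjc".

klqckfzwnjc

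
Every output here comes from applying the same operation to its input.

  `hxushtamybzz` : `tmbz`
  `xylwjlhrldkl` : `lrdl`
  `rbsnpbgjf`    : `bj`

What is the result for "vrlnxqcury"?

quy

The transformation: keep every other character starting from the second (positions 2nd, 4th, 6th, ...), then delete the first 2 characters.
Working it through for "vrlnxqcury": intermediate "rnquy", final "quy".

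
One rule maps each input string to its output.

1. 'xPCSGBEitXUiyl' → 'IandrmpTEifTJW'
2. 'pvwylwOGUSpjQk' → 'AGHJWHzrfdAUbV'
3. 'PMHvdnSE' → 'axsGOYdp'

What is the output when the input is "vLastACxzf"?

Each output is the input with this applied: flip the case of every letter, then shift every letter 11 places forward in the alphabet (wrapping around).
For "vLastACxzf", step one produces "VlASTacXZF"; step two turns that into "GwLDElnIKQ".

GwLDElnIKQ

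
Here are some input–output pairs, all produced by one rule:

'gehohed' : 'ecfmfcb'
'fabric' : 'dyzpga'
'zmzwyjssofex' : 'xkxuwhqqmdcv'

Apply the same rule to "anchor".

In each case the input is transformed by: shift every letter 2 places backward in the alphabet (wrapping around).
"anchor" → "ylafmp".

ylafmp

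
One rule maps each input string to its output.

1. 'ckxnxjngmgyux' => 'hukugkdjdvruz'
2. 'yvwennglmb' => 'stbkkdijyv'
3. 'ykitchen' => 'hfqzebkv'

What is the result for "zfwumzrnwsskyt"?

The rule is to shift every letter 3 places backward in the alphabet (wrapping around), then move the first character to the end.
Applying both steps to "zfwumzrnwsskyt": "wctrjwoktpphvq", then "ctrjwoktpphvqw".
(Check on "ckxnxjngmgyux": → "zhukugkdjdvru" → "hukugkdjdvruz" ✓)

ctrjwoktpphvqw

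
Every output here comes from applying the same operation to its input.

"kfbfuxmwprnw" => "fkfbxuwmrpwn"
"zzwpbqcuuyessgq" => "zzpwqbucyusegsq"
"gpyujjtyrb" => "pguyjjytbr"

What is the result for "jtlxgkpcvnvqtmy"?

What's happening: swap each adjacent pair of characters (1↔2, 3↔4, ...).
On "jtlxgkpcvnvqtmy" that produces "tjxlkgcpnvqvmty".

tjxlkgcpnvqvmty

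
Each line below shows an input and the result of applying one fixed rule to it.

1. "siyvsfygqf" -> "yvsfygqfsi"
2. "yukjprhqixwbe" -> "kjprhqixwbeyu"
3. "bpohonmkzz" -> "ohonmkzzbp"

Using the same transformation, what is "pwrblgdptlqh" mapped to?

rblgdptlqhpw

In each case the input is transformed by: move the first 2 characters to the end (rotate left by 2).
Doing the same to "pwrblgdptlqh": "rblgdptlqhpw".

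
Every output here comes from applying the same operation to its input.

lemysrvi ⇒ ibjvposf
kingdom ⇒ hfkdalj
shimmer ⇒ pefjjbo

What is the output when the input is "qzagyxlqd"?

The pattern: shift every letter 3 places backward in the alphabet (wrapping around).
Doing the same to "qzagyxlqd": "nwxdvuina".

nwxdvuina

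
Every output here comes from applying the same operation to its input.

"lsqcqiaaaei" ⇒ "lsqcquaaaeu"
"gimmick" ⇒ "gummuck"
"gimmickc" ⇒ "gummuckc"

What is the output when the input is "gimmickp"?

gummuckp

The rule is to replace every "i" with "u".
Applying that to "gimmickp" gives "gummuckp".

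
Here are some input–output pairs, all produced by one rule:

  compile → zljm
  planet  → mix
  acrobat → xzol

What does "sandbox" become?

The transformation: shift every letter 3 places backward in the alphabet (wrapping around), then delete the last 3 characters.
On "sandbox": the first step gives "pxkaylu", and the second then gives "pxka".

pxka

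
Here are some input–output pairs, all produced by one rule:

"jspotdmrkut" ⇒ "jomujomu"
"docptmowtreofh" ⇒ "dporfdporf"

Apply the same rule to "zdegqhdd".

zgdzgd

Rule — keep one character in every 3, starting at position 1 (positions 1st, 4th, 7th, ...), then write the whole string twice.
Starting from "zdegqhdd": after the first operation, "zgd"; after the second, "zgdzgd".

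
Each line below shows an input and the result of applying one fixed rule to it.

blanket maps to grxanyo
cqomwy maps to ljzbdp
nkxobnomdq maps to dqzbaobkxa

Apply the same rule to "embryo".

bleozr

Each output is the input with this applied: shift every letter 13 places forward in the alphabet (wrapping around) — i.e. ROT13, then reverse the string.
Doing the same to "embryo": "bleozr".
(Check on "blanket": → "oynaxrg" → "grxanyo" ✓)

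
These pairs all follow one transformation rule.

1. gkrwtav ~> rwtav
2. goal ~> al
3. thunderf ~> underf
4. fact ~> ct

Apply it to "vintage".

ntage

The transformation: delete the first 2 characters.
"vintage" → "ntage".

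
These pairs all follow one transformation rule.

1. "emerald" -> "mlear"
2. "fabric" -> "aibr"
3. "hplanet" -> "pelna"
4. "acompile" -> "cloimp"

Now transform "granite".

Rule — take characters alternately from the front and the back (1st, last, 2nd, 2nd-last, ...), then delete the first 2 characters.
"granite" → "gertain" → "rtain".
(Check on "hplanet": → "htpelna" → "pelna" ✓)

rtain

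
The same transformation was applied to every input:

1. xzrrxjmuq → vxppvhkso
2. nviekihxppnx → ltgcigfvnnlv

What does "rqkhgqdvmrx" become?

poifeobtkpv

The pattern: shift every letter 2 places backward in the alphabet (wrapping around).
"rqkhgqdvmrx" → "poifeobtkpv".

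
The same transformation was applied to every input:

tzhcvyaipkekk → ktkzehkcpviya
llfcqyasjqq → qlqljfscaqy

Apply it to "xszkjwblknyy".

yxysnzkkljbw

Rule — take characters alternately from the front and the back (1st, last, 2nd, 2nd-last, ...), then swap each adjacent pair of characters (1↔2, 3↔4, ...).
"xszkjwblknyy" → "xysyznkkjlwb" → "yxysnzkkljbw".
(Check on "tzhcvyaipkekk": → "tkzkheckvpyia" → "ktkzehkcpviya" ✓)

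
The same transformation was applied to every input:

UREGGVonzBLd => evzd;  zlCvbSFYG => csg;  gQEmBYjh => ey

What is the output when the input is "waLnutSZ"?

The pattern: keep one character in every 3, starting at position 3 (positions 3rd, 6th, 9th, ...), then convert every letter to lowercase.
Applying both steps to "waLnutSZ": "Lt", then "lt".

lt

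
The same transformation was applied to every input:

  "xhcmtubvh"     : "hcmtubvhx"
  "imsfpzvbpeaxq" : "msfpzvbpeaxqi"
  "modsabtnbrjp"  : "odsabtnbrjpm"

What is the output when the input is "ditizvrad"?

Rule — move the first character to the end.
Doing the same to "ditizvrad": "itizvradd".

itizvradd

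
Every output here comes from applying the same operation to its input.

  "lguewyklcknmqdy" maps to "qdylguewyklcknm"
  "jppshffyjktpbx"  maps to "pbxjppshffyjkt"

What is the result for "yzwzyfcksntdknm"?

Looking at the pairs, the operation is to move the last 3 characters to the front (rotate right by 3).
So "yzwzyfcksntdknm" becomes "knmyzwzyfcksntd".

knmyzwzyfcksntd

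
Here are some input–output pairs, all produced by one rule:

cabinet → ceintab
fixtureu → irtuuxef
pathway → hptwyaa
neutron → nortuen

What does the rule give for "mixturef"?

What's happening: sort the characters into alphabetical order, then move the first 2 characters to the end (rotate left by 2).
"mixturef" → "efimrtux" → "imrtuxef".

imrtuxef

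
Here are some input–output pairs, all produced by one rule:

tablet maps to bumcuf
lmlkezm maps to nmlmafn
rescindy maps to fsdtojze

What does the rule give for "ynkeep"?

Each output is the input with this applied: shift every letter 1 place forward in the alphabet (wrapping around), then swap each adjacent pair of characters (1↔2, 3↔4, ...).
Working it through for "ynkeep": intermediate "zolffq", final "ozflqf".

ozflqf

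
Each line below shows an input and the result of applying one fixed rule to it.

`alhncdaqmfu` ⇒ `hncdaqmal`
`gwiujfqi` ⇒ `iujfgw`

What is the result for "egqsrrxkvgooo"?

qsrrxkvgoeg

The transformation: delete the last 2 characters, then move the first 2 characters to the end (rotate left by 2).
For "egqsrrxkvgooo", step one produces "egqsrrxkvgo"; step two turns that into "qsrrxkvgoeg".
(Check on "alhncdaqmfu": → "alhncdaqm" → "hncdaqmal" ✓)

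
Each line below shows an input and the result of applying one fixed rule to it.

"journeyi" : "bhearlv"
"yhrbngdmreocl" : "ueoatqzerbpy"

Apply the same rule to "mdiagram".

qvntenz

Each output is the input with this applied: delete the first character, then shift every letter 13 places forward in the alphabet (wrapping around) — i.e. ROT13.
Working it through for "mdiagram": intermediate "diagram", final "qvntenz".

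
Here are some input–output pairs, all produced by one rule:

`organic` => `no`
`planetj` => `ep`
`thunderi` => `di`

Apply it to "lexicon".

cl

In each case the input is transformed by: move the first 2 characters to the end (rotate left by 2), then keep one character in every 3, starting at position 3 (positions 3rd, 6th, 9th, ...).
"lexicon" → "xiconle" → "cl".
(Check on "planetj": → "anetjpl" → "ep" ✓)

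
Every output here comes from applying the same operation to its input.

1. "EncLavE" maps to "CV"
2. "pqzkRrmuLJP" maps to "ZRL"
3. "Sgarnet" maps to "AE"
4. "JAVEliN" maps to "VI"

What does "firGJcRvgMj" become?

RCG

In each case the input is transformed by: keep one character in every 3, starting at position 3 (positions 3rd, 6th, 9th, ...), then convert every letter to uppercase.
Working it through for "firGJcRvgMj": intermediate "rcg", final "RCG".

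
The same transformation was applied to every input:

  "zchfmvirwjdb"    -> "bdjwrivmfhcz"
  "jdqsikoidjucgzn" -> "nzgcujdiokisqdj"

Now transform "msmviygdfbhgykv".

vkyghbfdgyivmsm

The transformation: reverse the string.
Doing the same to "msmviygdfbhgykv": "vkyghbfdgyivmsm".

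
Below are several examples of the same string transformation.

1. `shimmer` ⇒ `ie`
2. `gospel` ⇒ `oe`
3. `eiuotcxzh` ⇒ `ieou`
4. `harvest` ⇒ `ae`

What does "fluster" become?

ue

Rule — swap each adjacent pair of characters (1↔2, 3↔4, ...), then keep only the vowels.
On "fluster": the first step gives "lfsuetr", and the second then gives "ue".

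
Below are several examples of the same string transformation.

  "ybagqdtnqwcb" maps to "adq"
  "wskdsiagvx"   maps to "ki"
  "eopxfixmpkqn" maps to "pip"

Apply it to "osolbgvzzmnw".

ogz

The transformation: delete the last 3 characters, then keep one character in every 3, starting at position 3 (positions 3rd, 6th, 9th, ...).
For "osolbgvzzmnw" the result is "ogz".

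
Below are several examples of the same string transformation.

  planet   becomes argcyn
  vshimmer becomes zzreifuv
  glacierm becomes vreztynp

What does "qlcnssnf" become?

ffasdypa

The rule is to shift every letter 13 places forward in the alphabet (wrapping around) — i.e. ROT13, then swap the front and back halves of the string.
Working it through for "qlcnssnf": intermediate "dypaffas", final "ffasdypa".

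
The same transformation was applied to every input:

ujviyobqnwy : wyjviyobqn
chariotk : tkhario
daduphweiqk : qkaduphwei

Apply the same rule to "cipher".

The pattern: delete the first character, then move the last 2 characters to the front (rotate right by 2).
On "cipher": the first step gives "ipher", and the second then gives "eriph".
(Check on "daduphweiqk": → "aduphweiqk" → "qkaduphwei" ✓)

eriph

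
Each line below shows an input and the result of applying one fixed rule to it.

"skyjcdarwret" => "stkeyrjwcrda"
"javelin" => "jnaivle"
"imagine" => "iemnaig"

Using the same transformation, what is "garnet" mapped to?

gtaern

What's happening: take characters alternately from the front and the back (1st, last, 2nd, 2nd-last, ...).
On "garnet" that produces "gtaern".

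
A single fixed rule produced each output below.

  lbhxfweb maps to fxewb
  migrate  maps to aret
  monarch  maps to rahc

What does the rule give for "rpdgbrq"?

In each case the input is transformed by: delete the first 3 characters, then swap each adjacent pair of characters (1↔2, 3↔4, ...).
"rpdgbrq" → "gbrq" → "bgqr".

bgqr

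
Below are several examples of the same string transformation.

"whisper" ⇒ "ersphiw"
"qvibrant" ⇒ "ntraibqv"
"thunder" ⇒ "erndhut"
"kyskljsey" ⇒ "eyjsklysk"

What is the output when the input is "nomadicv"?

The pattern: reverse the string, then swap each adjacent pair of characters (1↔2, 3↔4, ...).
"nomadicv" → "vcidamon" → "cvdimano".

cvdimano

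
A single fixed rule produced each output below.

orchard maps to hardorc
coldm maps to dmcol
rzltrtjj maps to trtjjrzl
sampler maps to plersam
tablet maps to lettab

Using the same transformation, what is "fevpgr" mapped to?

Looking at the pairs, the operation is to move the first 3 characters to the end (rotate left by 3).
Applying that to "fevpgr" gives "pgrfev".

pgrfev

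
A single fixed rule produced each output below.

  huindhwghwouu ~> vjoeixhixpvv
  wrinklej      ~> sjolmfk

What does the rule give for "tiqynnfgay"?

The pattern: delete the first character, then shift every letter 1 place forward in the alphabet (wrapping around).
Applying both steps to "tiqynnfgay": "iqynnfgay", then "jrzooghbz".

jrzooghbz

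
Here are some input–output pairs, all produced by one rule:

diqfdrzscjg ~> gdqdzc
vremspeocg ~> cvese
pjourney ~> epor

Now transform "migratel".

The pattern: keep every other character starting from the first (positions 1st, 3rd, 5th, ...), then move the last character to the front.
For "migratel", step one produces "mgae"; step two turns that into "emga".

emga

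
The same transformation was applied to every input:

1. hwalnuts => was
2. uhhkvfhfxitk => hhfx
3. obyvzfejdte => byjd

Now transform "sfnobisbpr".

In each case the input is transformed by: swap each adjacent pair of characters (1↔2, 3↔4, ...), then keep one character in every 3, starting at position 1 (positions 1st, 4th, 7th, ...).
"sfnobisbpr" → "fnbp".

fnbp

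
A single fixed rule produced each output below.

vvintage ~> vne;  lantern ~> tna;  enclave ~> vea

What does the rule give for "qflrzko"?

zof

The transformation: sort the characters into reverse alphabetical order, then keep one character in every 3, starting at position 1 (positions 1st, 4th, 7th, ...).
Working it through for "qflrzko": intermediate "zrqolkf", final "zof".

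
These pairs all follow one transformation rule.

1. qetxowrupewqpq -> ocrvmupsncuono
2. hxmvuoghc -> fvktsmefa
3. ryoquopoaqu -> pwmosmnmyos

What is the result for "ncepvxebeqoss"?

In each case the input is transformed by: shift every letter 2 places backward in the alphabet (wrapping around).
So "ncepvxebeqoss" becomes "lacntvczcomqq".

lacntvczcomqq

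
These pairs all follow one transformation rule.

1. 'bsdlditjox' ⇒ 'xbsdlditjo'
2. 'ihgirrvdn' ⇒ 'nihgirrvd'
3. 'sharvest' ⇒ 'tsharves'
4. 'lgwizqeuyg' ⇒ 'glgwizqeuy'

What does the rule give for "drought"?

Looking at the pairs, the operation is to move the last character to the front.
Doing the same to "drought": "tdrough".

tdrough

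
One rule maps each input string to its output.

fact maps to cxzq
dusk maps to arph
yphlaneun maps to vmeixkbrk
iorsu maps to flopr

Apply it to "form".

cloj

Looking at the pairs, the operation is to shift every letter 3 places backward in the alphabet (wrapping around).
Applying that to "form" gives "cloj".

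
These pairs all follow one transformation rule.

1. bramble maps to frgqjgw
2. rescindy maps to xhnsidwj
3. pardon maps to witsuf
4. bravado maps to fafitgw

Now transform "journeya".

zwsjdfot

The rule is to shift every letter 5 places forward in the alphabet (wrapping around), then move the first 2 characters to the end (rotate left by 2).
On "journeya": the first step gives "otzwsjdf", and the second then gives "zwsjdfot".
(Check on "bramble": → "gwfrgqj" → "frgqjgw" ✓)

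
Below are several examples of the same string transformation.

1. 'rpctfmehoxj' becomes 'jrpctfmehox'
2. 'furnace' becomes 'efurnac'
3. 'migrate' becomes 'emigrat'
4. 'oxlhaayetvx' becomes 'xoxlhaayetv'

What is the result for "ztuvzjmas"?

Each output is the input with this applied: move the last character to the front.
On "ztuvzjmas" that produces "sztuvzjma".

sztuvzjma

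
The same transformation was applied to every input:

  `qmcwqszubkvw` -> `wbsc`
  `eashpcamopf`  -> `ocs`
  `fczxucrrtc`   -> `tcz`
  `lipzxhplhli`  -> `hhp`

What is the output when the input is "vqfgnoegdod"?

dof

Each output is the input with this applied: keep one character in every 3, starting at position 3 (positions 3rd, 6th, 9th, ...), then reverse the string.
Starting from "vqfgnoegdod": after the first operation, "fod"; after the second, "dof".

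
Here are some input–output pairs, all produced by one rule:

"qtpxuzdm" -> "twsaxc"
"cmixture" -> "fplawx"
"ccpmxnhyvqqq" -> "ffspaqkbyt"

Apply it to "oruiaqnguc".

Rule — delete the last 2 characters, then shift every letter 3 places forward in the alphabet (wrapping around).
On "oruiaqnguc": the first step gives "oruiaqng", and the second then gives "ruxldtqj".
(Check on "ccpmxnhyvqqq": → "ccpmxnhyvq" → "ffspaqkbyt" ✓)

ruxldtqj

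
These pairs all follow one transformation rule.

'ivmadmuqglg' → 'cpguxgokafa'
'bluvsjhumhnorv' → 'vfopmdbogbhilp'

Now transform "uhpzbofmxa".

objtvizgru

Rule — shift every letter 6 places backward in the alphabet (wrapping around).
Doing the same to "uhpzbofmxa": "objtvizgru".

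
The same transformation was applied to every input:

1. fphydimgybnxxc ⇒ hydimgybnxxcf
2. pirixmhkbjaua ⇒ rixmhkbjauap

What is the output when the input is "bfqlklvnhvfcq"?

qlklvnhvfcqb

Rule — move the first character to the end, then delete the first character.
Working it through for "bfqlklvnhvfcq": intermediate "fqlklvnhvfcqb", final "qlklvnhvfcqb".
(Check on "pirixmhkbjaua": → "irixmhkbjauap" → "rixmhkbjauap" ✓)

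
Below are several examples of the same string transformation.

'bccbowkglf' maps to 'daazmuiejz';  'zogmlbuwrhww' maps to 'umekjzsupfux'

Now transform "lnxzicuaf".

dlvxgasyj

Looking at the pairs, the operation is to swap the first and last characters, then shift every letter 2 places backward in the alphabet (wrapping around).
For "lnxzicuaf", step one produces "fnxzicual"; step two turns that into "dlvxgasyj".
(Check on "bccbowkglf": → "fccbowkglb" → "daazmuiejz" ✓)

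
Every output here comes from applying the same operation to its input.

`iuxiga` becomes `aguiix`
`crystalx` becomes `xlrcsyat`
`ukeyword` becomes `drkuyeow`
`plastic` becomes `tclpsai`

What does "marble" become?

elambr

In each case the input is transformed by: swap each adjacent pair of characters (1↔2, 3↔4, ...), then move the last 2 characters to the front (rotate right by 2).
Applying both steps to "marble": "ambrel", then "elambr".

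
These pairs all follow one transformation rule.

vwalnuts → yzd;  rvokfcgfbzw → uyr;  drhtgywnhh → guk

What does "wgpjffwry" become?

The pattern: shift every letter 3 places forward in the alphabet (wrapping around), then keep only the first 3 characters.
On "wgpjffwry": the first step gives "zjsmiizub", and the second then gives "zjs".

zjs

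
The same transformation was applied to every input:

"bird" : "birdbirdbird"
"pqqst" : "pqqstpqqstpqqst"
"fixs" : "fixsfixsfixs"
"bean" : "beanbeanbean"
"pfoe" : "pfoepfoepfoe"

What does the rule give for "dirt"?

dirtdirtdirt

The rule is to write the whole string 3 times in a row.
Doing the same to "dirt": "dirtdirtdirt".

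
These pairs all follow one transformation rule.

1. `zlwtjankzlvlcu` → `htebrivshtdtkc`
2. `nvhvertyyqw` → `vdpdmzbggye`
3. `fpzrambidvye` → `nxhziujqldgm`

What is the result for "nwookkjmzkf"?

vewwssruhsn

Rule — shift every letter 8 places forward in the alphabet (wrapping around).
Doing the same to "nwookkjmzkf": "vewwssruhsn".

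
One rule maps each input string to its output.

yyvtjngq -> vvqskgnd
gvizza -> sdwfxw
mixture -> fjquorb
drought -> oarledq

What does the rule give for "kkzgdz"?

hhdwwa

What's happening: shift every letter 3 places backward in the alphabet (wrapping around), then swap each adjacent pair of characters (1↔2, 3↔4, ...).
Starting from "kkzgdz": after the first operation, "hhwdaw"; after the second, "hhdwwa".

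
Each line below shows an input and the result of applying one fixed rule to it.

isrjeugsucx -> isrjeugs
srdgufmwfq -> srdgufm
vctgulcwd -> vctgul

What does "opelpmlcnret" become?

opelpmlcn

What's happening: delete the last 3 characters.
On "opelpmlcnret" that produces "opelpmlcn".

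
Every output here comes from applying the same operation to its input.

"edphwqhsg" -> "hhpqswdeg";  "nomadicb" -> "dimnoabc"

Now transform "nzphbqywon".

Looking at the pairs, the operation is to sort the characters into alphabetical order, then move the first 3 characters to the end (rotate left by 3).
On "nzphbqywon": the first step gives "bhnnopqwyz", and the second then gives "nopqwyzbhn".

nopqwyzbhn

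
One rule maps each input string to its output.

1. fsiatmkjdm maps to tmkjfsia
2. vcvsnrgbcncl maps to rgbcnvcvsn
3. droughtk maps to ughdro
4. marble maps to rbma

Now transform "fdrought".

ougfdr

The rule is to delete the last 2 characters, then swap the front and back halves of the string.
Applying both steps to "fdrought": "fdroug", then "ougfdr".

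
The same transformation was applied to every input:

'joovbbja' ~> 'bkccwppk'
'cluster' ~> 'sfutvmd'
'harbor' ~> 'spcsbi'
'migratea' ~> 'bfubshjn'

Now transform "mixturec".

In each case the input is transformed by: reverse the string, then shift every letter 1 place forward in the alphabet (wrapping around).
Starting from "mixturec": after the first operation, "cerutxim"; after the second, "dfsvuyjn".
(Check on "harbor": → "robrah" → "spcsbi" ✓)

dfsvuyjn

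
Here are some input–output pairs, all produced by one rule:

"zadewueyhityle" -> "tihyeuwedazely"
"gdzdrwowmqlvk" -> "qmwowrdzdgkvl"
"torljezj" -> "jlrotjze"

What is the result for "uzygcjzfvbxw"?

vfzjcgyzuwxb

In each case the input is transformed by: reverse the string, then move the first 3 characters to the end (rotate left by 3).
On "uzygcjzfvbxw" that produces "vfzjcgyzuwxb".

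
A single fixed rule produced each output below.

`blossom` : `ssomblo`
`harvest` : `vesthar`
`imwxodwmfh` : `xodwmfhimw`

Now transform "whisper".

sperwhi

The pattern: move the first 3 characters to the end (rotate left by 3).
Applying that to "whisper" gives "sperwhi".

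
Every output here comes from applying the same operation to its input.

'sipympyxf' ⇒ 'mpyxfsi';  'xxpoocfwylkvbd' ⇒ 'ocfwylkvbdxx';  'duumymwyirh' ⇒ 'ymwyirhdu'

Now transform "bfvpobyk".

obykbf

In each case the input is transformed by: move the first 2 characters to the end (rotate left by 2), then delete the first 2 characters.
For "bfvpobyk" the result is "obykbf".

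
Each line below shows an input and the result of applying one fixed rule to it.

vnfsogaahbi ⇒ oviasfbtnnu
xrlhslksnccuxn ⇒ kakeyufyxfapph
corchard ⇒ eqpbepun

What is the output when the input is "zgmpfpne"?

Looking at the pairs, the operation is to shift every letter 13 places forward in the alphabet (wrapping around) — i.e. ROT13, then move the last 2 characters to the front (rotate right by 2).
Working it through for "zgmpfpne": intermediate "mtzcscar", final "armtzcsc".

armtzcsc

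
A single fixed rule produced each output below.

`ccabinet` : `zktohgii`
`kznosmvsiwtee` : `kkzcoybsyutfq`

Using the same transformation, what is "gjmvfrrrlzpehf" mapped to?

Looking at the pairs, the operation is to reverse the string, then shift every letter 6 places forward in the alphabet (wrapping around).
For "gjmvfrrrlzpehf", step one produces "fhepzlrrrfvmjg"; step two turns that into "lnkvfrxxxlbspm".

lnkvfrxxxlbspm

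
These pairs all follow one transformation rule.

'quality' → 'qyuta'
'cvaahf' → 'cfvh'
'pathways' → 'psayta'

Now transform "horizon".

hnoor

Looking at the pairs, the operation is to take characters alternately from the front and the back (1st, last, 2nd, 2nd-last, ...), then delete the last 2 characters.
On "horizon": the first step gives "hnoorzi", and the second then gives "hnoor".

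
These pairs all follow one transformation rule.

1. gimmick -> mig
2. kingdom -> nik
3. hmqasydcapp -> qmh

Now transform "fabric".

baf

Rule — reverse the string, then keep only the last 3 characters.
"fabric" → "cirbaf" → "baf".
(Check on "hmqasydcapp": → "ppacdysaqmh" → "qmh" ✓)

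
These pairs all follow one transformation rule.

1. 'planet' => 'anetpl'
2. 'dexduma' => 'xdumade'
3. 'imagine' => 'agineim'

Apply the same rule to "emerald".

The rule is to move the first 2 characters to the end (rotate left by 2).
For "emerald" the result is "eraldem".

eraldem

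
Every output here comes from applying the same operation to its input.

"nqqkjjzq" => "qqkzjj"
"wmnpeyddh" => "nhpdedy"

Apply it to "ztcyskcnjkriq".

Each output is the input with this applied: delete the first 2 characters, then take characters alternately from the front and the back (1st, last, 2nd, 2nd-last, ...).
On "ztcyskcnjkriq": the first step gives "cyskcnjkriq", and the second then gives "cqyisrkkcjn".
(Check on "nqqkjjzq": → "qkjjzq" → "qqkzjj" ✓)

cqyisrkkcjn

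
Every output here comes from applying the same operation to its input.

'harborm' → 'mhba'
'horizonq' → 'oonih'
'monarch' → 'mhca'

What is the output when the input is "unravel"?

nlea

Rule — sort the characters into reverse alphabetical order, then delete the first 3 characters.
Starting from "unravel": after the first operation, "vurnlea"; after the second, "nlea".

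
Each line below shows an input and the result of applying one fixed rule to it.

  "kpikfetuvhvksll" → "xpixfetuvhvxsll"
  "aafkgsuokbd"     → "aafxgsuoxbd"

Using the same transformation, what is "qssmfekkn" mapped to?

The rule is to replace every "k" with "x".
So "qssmfekkn" becomes "qssmfexxn".

qssmfexxn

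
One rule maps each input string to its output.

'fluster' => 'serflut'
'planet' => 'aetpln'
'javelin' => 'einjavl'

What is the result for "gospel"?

What's happening: move the last 3 characters to the front (rotate right by 3), then swap the first and last characters.
Working it through for "gospel": intermediate "pelgos", final "selgop".

selgop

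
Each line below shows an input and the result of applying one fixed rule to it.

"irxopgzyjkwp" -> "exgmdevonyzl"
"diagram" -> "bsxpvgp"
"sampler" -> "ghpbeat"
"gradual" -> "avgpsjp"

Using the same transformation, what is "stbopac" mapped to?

What's happening: shift every letter 11 places backward in the alphabet (wrapping around), then move the last character to the front.
"stbopac" → "rhiqdep".

rhiqdep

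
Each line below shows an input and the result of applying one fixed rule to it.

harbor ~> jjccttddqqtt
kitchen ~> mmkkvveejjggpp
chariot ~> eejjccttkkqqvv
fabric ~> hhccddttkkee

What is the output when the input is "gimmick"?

The rule is to shift every letter 2 places forward in the alphabet (wrapping around), then double every character.
For "gimmick" the result is "iikkooookkeemm".

iikkooookkeemm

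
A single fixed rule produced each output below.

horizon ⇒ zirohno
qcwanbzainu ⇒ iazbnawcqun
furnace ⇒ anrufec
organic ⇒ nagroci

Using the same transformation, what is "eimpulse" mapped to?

In each case the input is transformed by: move the last 2 characters to the front (rotate right by 2), then reverse the string.
"eimpulse" → "lupmiees".

lupmiees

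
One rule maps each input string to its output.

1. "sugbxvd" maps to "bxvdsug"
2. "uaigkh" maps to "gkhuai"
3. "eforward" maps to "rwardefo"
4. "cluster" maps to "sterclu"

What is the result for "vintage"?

The pattern: move the first 3 characters to the end (rotate left by 3).
So "vintage" becomes "tagevin".

tagevin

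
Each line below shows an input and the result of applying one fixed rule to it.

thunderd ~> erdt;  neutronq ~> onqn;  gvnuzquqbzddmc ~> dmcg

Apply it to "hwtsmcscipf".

ipfh

What's happening: move the first character to the end, then keep only the last 4 characters.
Applying that to "hwtsmcscipf" gives "ipfh".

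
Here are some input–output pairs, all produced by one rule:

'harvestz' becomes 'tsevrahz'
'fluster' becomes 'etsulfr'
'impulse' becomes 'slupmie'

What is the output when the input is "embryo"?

yrbmeo

Each output is the input with this applied: reverse the string, then move the first character to the end.
Applying that to "embryo" gives "yrbmeo".
(Check on "fluster": → "retsulf" → "etsulfr" ✓)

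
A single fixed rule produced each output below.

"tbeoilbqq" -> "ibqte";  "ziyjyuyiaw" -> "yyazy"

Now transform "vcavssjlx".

sjxva

What's happening: keep every other character starting from the first (positions 1st, 3rd, 5th, ...), then move the last 3 characters to the front (rotate right by 3).
Working it through for "vcavssjlx": intermediate "vasjx", final "sjxva".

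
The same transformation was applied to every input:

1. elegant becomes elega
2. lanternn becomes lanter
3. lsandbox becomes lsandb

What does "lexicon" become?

lexic

Each output is the input with this applied: delete the last 2 characters.
Applying that to "lexicon" gives "lexic".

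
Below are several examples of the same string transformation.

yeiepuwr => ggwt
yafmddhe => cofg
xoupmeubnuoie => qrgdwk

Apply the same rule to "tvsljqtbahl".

The rule is to shift every letter 2 places forward in the alphabet (wrapping around), then keep every other character starting from the second (positions 2nd, 4th, 6th, ...).
On "tvsljqtbahl": the first step gives "vxunlsvdcjn", and the second then gives "xnsdj".

xnsdj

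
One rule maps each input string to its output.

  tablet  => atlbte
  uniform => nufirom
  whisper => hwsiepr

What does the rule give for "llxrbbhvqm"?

llrxbbvhmq

The transformation: swap each adjacent pair of characters (1↔2, 3↔4, ...).
For "llxrbbhvqm" the result is "llrxbbvhmq".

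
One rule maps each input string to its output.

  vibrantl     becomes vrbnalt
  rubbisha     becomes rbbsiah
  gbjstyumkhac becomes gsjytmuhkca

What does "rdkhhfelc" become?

rhkfhlec

Rule — swap each adjacent pair of characters (1↔2, 3↔4, ...), then delete the first character.
Applying both steps to "rdkhhfelc": "drhkfhlec", then "rhkfhlec".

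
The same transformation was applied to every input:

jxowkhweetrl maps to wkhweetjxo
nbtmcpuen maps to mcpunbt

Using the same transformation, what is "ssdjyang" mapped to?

The rule is to delete the last 2 characters, then move the first 3 characters to the end (rotate left by 3).
Applying both steps to "ssdjyang": "ssdjya", then "jyassd".

jyassd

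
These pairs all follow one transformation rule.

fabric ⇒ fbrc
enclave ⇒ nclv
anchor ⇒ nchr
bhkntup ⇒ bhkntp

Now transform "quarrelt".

What's happening: remove every vowel.
"quarrelt" → "qrrlt".

qrrlt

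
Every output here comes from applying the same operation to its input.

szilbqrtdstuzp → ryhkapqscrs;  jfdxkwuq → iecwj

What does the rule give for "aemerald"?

zdldq

Looking at the pairs, the operation is to delete the last 3 characters, then shift every letter 1 place backward in the alphabet (wrapping around).
So "aemerald" becomes "zdldq".
(Check on "szilbqrtdstuzp": → "szilbqrtdst" → "ryhkapqscrs" ✓)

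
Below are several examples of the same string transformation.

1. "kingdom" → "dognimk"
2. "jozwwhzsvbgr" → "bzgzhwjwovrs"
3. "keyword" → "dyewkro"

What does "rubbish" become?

Each output is the input with this applied: sort the characters into alphabetical order, then take characters alternately from the front and the back (1st, last, 2nd, 2nd-last, ...).
Applying that to "rubbish" gives "bubshri".

bubshri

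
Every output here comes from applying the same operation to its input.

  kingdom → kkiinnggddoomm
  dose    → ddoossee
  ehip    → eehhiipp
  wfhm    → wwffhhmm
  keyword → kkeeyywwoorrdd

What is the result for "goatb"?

ggooaattbb

Each output is the input with this applied: double every character.
Applying that to "goatb" gives "ggooaattbb".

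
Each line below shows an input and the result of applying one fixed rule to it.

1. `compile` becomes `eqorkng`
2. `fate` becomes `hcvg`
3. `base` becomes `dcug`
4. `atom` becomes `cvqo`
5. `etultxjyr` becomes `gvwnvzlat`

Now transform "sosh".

uquj

Each output is the input with this applied: shift every letter 2 places forward in the alphabet (wrapping around).
For "sosh" the result is "uquj".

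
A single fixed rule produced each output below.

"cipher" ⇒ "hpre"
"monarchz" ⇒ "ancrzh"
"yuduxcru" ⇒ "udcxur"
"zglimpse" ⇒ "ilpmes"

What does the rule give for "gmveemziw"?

evmeizw

Looking at the pairs, the operation is to swap each adjacent pair of characters (1↔2, 3↔4, ...), then delete the first 2 characters.
Applying both steps to "gmveemziw": "mgevmeizw", then "evmeizw".
(Check on "monarchz": → "omancrzh" → "ancrzh" ✓)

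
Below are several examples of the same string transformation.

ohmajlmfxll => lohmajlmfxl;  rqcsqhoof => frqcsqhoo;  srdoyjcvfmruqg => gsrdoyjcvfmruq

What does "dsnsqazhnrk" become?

In each case the input is transformed by: move the last character to the front.
On "dsnsqazhnrk" that produces "kdsnsqazhnr".

kdsnsqazhnr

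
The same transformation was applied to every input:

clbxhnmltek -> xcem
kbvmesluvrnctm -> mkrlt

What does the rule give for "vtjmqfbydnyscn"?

mvnbc

The pattern: keep one character in every 3, starting at position 1 (positions 1st, 4th, 7th, ...), then swap each adjacent pair of characters (1↔2, 3↔4, ...).
Working it through for "vtjmqfbydnyscn": intermediate "vmbnc", final "mvnbc".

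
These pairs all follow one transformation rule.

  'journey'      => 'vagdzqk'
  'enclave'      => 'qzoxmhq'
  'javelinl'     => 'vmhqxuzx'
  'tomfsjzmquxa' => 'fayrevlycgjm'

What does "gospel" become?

saebqx

Rule — shift every letter 12 places forward in the alphabet (wrapping around).
Applying that to "gospel" gives "saebqx".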